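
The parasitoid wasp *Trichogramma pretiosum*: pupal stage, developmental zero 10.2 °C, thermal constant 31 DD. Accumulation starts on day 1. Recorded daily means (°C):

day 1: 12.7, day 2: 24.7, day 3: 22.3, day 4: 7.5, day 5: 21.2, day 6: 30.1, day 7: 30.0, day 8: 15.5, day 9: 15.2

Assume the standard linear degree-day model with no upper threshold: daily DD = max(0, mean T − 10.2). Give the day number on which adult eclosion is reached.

day 5

Daily DD above 10.2 °C: 2.5, 14.5, 12.1, 0.0, 11.0, 19.9, 19.8, 5.3, 5.0.
Cumulative: 2.5, 17.0, 29.1, 29.1, 40.1, 60.0, 79.8, 85.1, 90.1.
The total first reaches 31 DD on day 5.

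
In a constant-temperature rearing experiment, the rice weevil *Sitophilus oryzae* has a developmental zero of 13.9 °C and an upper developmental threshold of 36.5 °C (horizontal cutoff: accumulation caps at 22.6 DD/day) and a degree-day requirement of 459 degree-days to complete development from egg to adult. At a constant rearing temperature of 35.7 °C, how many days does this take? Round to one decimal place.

21.1 days

Daily accumulation = 35.7 − 13.9 = 21.8 DD/day.
Duration = 459 / 21.8 = 21.055 ≈ 21.1 days.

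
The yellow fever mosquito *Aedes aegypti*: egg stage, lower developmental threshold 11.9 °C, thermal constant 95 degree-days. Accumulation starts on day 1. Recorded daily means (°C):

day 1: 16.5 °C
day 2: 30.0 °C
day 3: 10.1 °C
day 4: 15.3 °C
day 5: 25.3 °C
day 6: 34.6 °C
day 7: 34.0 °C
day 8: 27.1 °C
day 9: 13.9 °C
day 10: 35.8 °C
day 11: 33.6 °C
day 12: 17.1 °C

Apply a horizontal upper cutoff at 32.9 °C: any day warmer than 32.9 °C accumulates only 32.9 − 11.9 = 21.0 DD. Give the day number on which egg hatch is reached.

day 8

Daily DD above 11.9 °C (capped at 21.0): 4.6, 18.1, 0.0, 3.4, 13.4, 21.0, 21.0, 15.2, 2.0, 21.0, 21.0, 5.2.
Cumulative: 4.6, 22.7, 22.7, 26.1, 39.5, 60.5, 81.5, 96.7, 98.7, 119.7, 140.7, 145.9.
The total first reaches 95 DD on day 8.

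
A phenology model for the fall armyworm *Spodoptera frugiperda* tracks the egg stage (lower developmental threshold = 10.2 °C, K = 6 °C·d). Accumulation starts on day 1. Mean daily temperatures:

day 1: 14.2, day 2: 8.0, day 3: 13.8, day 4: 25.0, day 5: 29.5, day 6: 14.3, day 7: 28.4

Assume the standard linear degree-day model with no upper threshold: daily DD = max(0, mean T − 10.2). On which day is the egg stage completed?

Daily DD above 10.2 °C: 4.0, 0.0, 3.6, 14.8, 19.3, 4.1, 18.2.
Cumulative: 4.0, 4.0, 7.6, 22.4, 41.7, 45.8, 64.0.
The total first reaches 6 DD on day 3.

day 3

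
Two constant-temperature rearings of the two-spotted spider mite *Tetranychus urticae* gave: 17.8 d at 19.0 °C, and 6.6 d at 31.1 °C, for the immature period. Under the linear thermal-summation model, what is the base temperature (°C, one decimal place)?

11.9 °C

Equal thermal constants: D₁(T₁ − T_b) = D₂(T₂ − T_b).
17.8·(19.0 − T_b) = 6.6·(31.1 − T_b)
T_b = (17.8·19.0 − 6.6·31.1) / (17.8 − 6.6) = 132.94 / 11.2 = 11.870 °C ≈ 11.9 °C.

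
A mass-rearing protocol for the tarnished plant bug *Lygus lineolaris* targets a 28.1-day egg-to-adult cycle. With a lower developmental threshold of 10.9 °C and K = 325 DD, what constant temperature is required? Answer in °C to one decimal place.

Required daily accumulation = 325 / 28.1 = 11.566 DD/day.
T = T_base + 11.566 = 10.9 + 11.566 = 22.466 ≈ 22.5 °C.

22.5 °C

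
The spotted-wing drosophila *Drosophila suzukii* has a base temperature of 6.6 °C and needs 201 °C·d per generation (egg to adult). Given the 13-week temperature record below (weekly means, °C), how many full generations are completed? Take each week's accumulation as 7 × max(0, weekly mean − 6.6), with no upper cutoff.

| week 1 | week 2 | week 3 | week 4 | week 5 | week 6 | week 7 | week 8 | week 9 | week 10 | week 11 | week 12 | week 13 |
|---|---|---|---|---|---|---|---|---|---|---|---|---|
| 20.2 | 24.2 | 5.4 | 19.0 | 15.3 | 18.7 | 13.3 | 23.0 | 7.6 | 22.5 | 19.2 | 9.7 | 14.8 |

Weekly DD (7 × max(0, T̄ − 6.6)): 95.2, 123.2, 0.0, 86.8, 60.9, 84.7, 46.9, 114.8, 7.0, 111.3, 88.2, 21.7, 57.4.
Season total = 898.1 DD.
Complete generations = ⌊898.1 / 201⌋ = 4.

4 generations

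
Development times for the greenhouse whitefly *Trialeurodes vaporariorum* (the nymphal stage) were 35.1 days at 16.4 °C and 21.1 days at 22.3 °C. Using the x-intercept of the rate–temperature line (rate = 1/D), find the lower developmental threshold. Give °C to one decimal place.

Equal thermal constants: D₁(T₁ − T_b) = D₂(T₂ − T_b).
35.1·(16.4 − T_b) = 21.1·(22.3 − T_b)
T_b = (35.1·16.4 − 21.1·22.3) / (35.1 − 21.1) = 105.11 / 14.0 = 7.508 °C ≈ 7.5 °C.

7.5 °C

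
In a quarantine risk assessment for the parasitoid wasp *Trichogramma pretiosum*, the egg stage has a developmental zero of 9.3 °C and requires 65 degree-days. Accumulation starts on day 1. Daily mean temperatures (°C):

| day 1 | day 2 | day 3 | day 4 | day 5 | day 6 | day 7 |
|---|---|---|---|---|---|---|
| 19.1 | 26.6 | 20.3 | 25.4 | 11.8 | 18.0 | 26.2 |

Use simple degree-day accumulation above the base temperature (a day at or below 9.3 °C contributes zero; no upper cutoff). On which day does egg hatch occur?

Daily DD above 9.3 °C: 9.8, 17.3, 11.0, 16.1, 2.5, 8.7, 16.9.
Cumulative: 9.8, 27.1, 38.1, 54.2, 56.7, 65.4, 82.3.
The total first reaches 65 DD on day 6.

day 6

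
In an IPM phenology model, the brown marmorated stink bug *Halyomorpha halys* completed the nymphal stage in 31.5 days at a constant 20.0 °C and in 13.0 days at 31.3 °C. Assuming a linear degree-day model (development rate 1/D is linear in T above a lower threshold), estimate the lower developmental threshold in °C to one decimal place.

Linear rate model ⇒ the product D·(T − T_b) is constant across temperatures.
31.5·(20.0 − T_b) = 13.0·(31.3 − T_b)
T_b = (31.5·20.0 − 13.0·31.3) / (31.5 − 13.0) = 223.10 / 18.5 = 12.059 °C ≈ 12.1 °C.

12.1 °C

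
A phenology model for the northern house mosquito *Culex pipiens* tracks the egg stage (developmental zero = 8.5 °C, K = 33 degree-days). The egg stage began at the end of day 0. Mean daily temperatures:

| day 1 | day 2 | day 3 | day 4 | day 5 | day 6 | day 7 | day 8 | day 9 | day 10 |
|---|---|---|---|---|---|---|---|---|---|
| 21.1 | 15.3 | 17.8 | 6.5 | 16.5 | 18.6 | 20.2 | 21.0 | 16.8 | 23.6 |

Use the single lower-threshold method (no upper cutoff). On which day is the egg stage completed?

Daily DD above 8.5 °C: 12.6, 6.8, 9.3, 0.0, 8.0, 10.1, 11.7, 12.5, 8.3, 15.1.
Cumulative: 12.6, 19.4, 28.7, 28.7, 36.7, 46.8, 58.5, 71.0, 79.3, 94.4.
The total first reaches 33 DD on day 5.

day 5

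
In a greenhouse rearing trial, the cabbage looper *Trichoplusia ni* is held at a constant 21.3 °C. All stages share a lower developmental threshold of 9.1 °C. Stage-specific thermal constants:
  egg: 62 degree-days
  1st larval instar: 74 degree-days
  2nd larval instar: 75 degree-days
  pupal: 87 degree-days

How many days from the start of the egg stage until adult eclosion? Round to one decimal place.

Daily accumulation at 21.3 °C = 21.3 − 9.1 = 12.2 DD/day.
Total K = 62 + 74 + 75 + 87 = 298 DD.
Total duration = 298 / 12.2 = 24.426 ≈ 24.4 days.

24.4 days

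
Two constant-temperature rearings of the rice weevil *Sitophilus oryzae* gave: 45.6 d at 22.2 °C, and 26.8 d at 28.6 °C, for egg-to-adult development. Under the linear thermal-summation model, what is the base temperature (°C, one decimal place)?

13.1 °C

Equal thermal constants: D₁(T₁ − T_b) = D₂(T₂ − T_b).
45.6·(22.2 − T_b) = 26.8·(28.6 − T_b)
T_b = (45.6·22.2 − 26.8·28.6) / (45.6 − 26.8) = 245.84 / 18.8 = 13.077 °C ≈ 13.1 °C.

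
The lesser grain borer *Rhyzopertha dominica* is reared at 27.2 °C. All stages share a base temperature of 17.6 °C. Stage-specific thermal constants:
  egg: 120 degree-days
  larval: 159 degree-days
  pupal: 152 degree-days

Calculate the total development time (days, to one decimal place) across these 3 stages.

44.9 days

Daily accumulation at 27.2 °C = 27.2 − 17.6 = 9.6 DD/day.
Total K = 120 + 159 + 152 = 431 DD.
Total duration = 431 / 9.6 = 44.896 ≈ 44.9 days.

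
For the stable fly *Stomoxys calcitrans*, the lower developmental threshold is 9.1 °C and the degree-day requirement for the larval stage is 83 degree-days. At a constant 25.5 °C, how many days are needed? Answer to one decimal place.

5.1 days

Daily accumulation = 25.5 − 9.1 = 16.4 DD/day.
Duration = 83 / 16.4 = 5.061 ≈ 5.1 days.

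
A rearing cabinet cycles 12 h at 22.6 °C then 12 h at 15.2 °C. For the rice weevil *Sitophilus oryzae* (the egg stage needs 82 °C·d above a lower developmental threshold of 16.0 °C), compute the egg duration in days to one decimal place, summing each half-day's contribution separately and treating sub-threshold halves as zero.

24.8 days

Day half: max(0, 22.6 − 16.0) × 0.5 = 6.6 × 0.5 = 3.30 DD.
Night half: max(0, 15.2 − 16.0) × 0.5 = 0.0 × 0.5 = 0.00 DD.
Per 24 h: 3.30 DD/day.
Duration = 82 / 3.30 = 24.848 ≈ 24.8 days.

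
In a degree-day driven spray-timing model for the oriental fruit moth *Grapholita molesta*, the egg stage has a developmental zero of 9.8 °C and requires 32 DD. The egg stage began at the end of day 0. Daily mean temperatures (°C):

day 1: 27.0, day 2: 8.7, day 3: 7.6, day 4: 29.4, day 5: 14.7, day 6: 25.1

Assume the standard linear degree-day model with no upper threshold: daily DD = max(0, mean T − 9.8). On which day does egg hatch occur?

Daily DD above 9.8 °C: 17.2, 0.0, 0.0, 19.6, 4.9, 15.3.
Cumulative: 17.2, 17.2, 17.2, 36.8, 41.7, 57.0.
The total first reaches 32 DD on day 4.

day 4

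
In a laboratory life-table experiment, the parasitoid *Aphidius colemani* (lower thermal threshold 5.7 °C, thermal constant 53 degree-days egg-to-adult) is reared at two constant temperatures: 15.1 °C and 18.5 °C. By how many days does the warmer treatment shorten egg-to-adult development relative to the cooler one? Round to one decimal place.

1.5 days

At 15.1 °C: 53 / (15.1 − 5.7) = 53 / 9.4 = 5.638 d.
At 18.5 °C: 53 / (18.5 − 5.7) = 53 / 12.8 = 4.141 d.
Difference = |5.638 − 4.141| = 1.498 ≈ 1.5 days.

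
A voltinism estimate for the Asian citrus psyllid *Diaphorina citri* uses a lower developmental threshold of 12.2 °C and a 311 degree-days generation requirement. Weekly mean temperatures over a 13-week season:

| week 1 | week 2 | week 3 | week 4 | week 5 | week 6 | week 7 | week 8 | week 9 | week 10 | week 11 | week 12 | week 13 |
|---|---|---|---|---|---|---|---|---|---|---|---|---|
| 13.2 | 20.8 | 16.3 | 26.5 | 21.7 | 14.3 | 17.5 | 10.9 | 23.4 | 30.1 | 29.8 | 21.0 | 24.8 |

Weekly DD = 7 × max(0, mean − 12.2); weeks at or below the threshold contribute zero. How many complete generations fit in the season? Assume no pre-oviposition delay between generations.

2 generations

Weekly DD (7 × max(0, T̄ − 12.2)): 7.0, 60.2, 28.7, 100.1, 66.5, 14.7, 37.1, 0.0, 78.4, 125.3, 123.2, 61.6, 88.2.
Season total = 791.0 DD.
Complete generations = ⌊791.0 / 311⌋ = 2.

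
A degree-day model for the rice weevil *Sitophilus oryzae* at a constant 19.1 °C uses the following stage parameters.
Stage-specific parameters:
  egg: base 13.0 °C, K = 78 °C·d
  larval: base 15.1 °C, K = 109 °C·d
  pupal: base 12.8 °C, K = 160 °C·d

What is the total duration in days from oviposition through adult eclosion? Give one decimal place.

65.4 days

egg: 78 / (19.1 − 13.0) = 78 / 6.1 = 12.787 d.
larval: 109 / (19.1 − 15.1) = 109 / 4.0 = 27.250 d.
pupal: 160 / (19.1 − 12.8) = 160 / 6.3 = 25.397 d.
Sum = 65.434 ≈ 65.4 days.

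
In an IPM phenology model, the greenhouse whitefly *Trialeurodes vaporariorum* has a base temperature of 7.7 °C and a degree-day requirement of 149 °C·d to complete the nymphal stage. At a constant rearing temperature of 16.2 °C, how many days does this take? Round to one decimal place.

17.5 days

Daily accumulation = 16.2 − 7.7 = 8.5 DD/day.
Duration = 149 / 8.5 = 17.529 ≈ 17.5 days.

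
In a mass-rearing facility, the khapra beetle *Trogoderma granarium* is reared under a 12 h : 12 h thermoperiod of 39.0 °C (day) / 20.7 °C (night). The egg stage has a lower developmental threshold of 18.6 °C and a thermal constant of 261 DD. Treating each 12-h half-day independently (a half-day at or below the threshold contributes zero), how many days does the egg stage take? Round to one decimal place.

23.2 days

Day half: max(0, 39.0 − 18.6) × 0.5 = 20.4 × 0.5 = 10.20 DD.
Night half: max(0, 20.7 − 18.6) × 0.5 = 2.1 × 0.5 = 1.05 DD.
Per 24 h: 11.25 DD/day.
Duration = 261 / 11.25 = 23.200 ≈ 23.2 days.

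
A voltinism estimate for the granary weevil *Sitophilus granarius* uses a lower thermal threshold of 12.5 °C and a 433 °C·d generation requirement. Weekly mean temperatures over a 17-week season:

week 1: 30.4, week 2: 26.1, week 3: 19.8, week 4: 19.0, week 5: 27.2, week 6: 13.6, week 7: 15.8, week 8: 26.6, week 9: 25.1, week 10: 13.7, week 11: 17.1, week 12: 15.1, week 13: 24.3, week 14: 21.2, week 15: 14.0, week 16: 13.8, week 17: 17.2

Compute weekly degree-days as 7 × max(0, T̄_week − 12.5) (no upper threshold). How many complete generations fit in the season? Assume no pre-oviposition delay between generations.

Weekly DD (7 × max(0, T̄ − 12.5)): 125.3, 95.2, 51.1, 45.5, 102.9, 7.7, 23.1, 98.7, 88.2, 8.4, 32.2, 18.2, 82.6, 60.9, 10.5, 9.1, 32.9.
Season total = 892.5 DD.
Complete generations = ⌊892.5 / 433⌋ = 2.

2 generations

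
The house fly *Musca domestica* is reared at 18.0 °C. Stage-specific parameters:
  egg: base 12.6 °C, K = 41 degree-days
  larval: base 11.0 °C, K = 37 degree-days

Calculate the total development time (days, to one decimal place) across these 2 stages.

egg: 41 / (18.0 − 12.6) = 41 / 5.4 = 7.593 d.
larval: 37 / (18.0 − 11.0) = 37 / 7.0 = 5.286 d.
Sum = 12.878 ≈ 12.9 days.

12.9 days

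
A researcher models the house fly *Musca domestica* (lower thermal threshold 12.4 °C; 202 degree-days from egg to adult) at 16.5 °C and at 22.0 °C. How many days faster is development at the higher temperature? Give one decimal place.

28.2 days

At 16.5 °C: 202 / (16.5 − 12.4) = 202 / 4.1 = 49.268 d.
At 22.0 °C: 202 / (22.0 − 12.4) = 202 / 9.6 = 21.042 d.
Difference = |49.268 − 21.042| = 28.227 ≈ 28.2 days.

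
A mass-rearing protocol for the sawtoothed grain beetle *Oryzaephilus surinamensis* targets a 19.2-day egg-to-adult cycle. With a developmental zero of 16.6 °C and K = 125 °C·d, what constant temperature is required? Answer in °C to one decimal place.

23.1 °C

Required daily accumulation = 125 / 19.2 = 6.510 DD/day.
T = T_base + 6.510 = 16.6 + 6.510 = 23.110 ≈ 23.1 °C.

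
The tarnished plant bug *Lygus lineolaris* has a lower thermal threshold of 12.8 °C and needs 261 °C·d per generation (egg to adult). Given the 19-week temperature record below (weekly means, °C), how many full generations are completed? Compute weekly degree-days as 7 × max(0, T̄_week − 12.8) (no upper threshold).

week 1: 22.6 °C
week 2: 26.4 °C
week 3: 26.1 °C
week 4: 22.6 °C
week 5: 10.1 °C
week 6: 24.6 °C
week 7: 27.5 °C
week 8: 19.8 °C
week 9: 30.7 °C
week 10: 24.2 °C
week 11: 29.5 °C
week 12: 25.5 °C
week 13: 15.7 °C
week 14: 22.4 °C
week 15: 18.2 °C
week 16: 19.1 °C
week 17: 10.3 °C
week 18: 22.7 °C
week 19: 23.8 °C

4 generations

Weekly DD (7 × max(0, T̄ − 12.8)): 68.6, 95.2, 93.1, 68.6, 0.0, 82.6, 102.9, 49.0, 125.3, 79.8, 116.9, 88.9, 20.3, 67.2, 37.8, 44.1, 0.0, 69.3, 77.0.
Season total = 1286.6 DD.
Complete generations = ⌊1286.6 / 261⌋ = 4.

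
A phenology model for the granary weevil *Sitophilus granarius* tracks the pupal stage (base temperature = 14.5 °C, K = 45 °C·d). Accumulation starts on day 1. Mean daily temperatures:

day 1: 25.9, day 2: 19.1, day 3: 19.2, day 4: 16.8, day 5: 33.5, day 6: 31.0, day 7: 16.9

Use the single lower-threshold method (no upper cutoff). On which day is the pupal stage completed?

day 6

Daily DD above 14.5 °C: 11.4, 4.6, 4.7, 2.3, 19.0, 16.5, 2.4.
Cumulative: 11.4, 16.0, 20.7, 23.0, 42.0, 58.5, 60.9.
The total first reaches 45 DD on day 6.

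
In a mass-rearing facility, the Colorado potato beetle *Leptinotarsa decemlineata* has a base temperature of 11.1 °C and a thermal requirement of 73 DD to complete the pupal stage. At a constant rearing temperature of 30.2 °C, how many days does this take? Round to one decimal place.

Daily accumulation = 30.2 − 11.1 = 19.1 DD/day.
Duration = 73 / 19.1 = 3.822 ≈ 3.8 days.

3.8 days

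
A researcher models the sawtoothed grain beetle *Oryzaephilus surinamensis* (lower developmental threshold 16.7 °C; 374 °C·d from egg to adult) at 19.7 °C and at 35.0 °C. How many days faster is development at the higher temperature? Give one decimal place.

At 19.7 °C: 374 / (19.7 − 16.7) = 374 / 3.0 = 124.667 d.
At 35.0 °C: 374 / (35.0 − 16.7) = 374 / 18.3 = 20.437 d.
Difference = |124.667 − 20.437| = 104.230 ≈ 104.2 days.

104.2 days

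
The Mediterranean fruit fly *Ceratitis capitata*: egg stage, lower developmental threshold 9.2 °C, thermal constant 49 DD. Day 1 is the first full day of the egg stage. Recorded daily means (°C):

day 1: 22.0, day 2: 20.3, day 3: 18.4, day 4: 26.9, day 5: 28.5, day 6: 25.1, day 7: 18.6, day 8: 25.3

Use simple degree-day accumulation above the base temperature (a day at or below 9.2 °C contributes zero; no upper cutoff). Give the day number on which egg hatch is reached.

day 4

Daily DD above 9.2 °C: 12.8, 11.1, 9.2, 17.7, 19.3, 15.9, 9.4, 16.1.
Cumulative: 12.8, 23.9, 33.1, 50.8, 70.1, 86.0, 95.4, 111.5.
The total first reaches 49 DD on day 4.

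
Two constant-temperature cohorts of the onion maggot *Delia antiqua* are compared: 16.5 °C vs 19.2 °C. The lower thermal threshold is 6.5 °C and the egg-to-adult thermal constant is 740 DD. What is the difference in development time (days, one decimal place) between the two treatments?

At 16.5 °C: 740 / (16.5 − 6.5) = 740 / 10.0 = 74.000 d.
At 19.2 °C: 740 / (19.2 − 6.5) = 740 / 12.7 = 58.268 d.
Difference = |74.000 − 58.268| = 15.732 ≈ 15.7 days.

15.7 days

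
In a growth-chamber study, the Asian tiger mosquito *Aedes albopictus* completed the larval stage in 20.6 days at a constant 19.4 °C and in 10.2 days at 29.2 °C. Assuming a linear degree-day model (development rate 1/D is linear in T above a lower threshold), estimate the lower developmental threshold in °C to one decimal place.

Under the model K = D·(T − T_b), so D₁·(T₁ − T_b) = D₂·(T₂ − T_b).
20.6·(19.4 − T_b) = 10.2·(29.2 − T_b)
T_b = (20.6·19.4 − 10.2·29.2) / (20.6 − 10.2) = 101.80 / 10.4 = 9.788 °C ≈ 9.8 °C.

9.8 °C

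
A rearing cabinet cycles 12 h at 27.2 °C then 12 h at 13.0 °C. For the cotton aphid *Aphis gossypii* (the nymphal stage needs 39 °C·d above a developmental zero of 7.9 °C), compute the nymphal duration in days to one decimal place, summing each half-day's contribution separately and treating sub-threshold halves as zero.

3.2 days

Day half: max(0, 27.2 − 7.9) × 0.5 = 19.3 × 0.5 = 9.65 DD.
Night half: max(0, 13.0 − 7.9) × 0.5 = 5.1 × 0.5 = 2.55 DD.
Per 24 h: 12.20 DD/day.
Duration = 39 / 12.20 = 3.197 ≈ 3.2 days.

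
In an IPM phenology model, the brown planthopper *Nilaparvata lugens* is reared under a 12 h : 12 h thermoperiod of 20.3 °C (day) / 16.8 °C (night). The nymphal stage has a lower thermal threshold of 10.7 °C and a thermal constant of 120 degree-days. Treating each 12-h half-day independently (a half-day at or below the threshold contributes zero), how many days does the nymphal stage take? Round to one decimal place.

15.3 days

Day half: max(0, 20.3 − 10.7) × 0.5 = 9.6 × 0.5 = 4.80 DD.
Night half: max(0, 16.8 − 10.7) × 0.5 = 6.1 × 0.5 = 3.05 DD.
Per 24 h: 7.85 DD/day.
Duration = 120 / 7.85 = 15.287 ≈ 15.3 days.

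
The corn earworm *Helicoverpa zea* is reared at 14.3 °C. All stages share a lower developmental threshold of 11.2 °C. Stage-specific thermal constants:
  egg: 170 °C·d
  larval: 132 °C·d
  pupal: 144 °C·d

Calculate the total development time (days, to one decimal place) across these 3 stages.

143.9 days

Daily accumulation at 14.3 °C = 14.3 − 11.2 = 3.1 DD/day.
Total K = 170 + 132 + 144 = 446 DD.
Total duration = 446 / 3.1 = 143.871 ≈ 143.9 days.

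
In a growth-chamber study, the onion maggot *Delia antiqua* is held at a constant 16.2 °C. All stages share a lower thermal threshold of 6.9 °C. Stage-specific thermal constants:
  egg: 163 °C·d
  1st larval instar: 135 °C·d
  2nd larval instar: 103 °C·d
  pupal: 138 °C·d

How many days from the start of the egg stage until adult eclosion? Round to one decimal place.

58.0 days

Daily accumulation at 16.2 °C = 16.2 − 6.9 = 9.3 DD/day.
Total K = 163 + 135 + 103 + 138 = 539 DD.
Total duration = 539 / 9.3 = 57.957 ≈ 58.0 days.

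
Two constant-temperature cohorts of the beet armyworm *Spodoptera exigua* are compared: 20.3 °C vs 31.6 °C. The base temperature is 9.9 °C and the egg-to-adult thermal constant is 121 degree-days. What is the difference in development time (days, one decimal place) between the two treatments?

6.1 days

At 20.3 °C: 121 / (20.3 − 9.9) = 121 / 10.4 = 11.635 d.
At 31.6 °C: 121 / (31.6 − 9.9) = 121 / 21.7 = 5.576 d.
Difference = |11.635 − 5.576| = 6.059 ≈ 6.1 days.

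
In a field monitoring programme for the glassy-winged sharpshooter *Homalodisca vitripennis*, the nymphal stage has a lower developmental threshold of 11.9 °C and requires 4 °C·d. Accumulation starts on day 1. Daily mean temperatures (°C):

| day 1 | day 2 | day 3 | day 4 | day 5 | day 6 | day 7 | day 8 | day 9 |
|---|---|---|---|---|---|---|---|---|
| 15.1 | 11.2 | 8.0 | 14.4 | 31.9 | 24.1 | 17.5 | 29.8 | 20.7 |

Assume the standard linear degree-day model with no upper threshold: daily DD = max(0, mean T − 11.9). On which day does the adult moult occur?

day 4

Daily DD above 11.9 °C: 3.2, 0.0, 0.0, 2.5, 20.0, 12.2, 5.6, 17.9, 8.8.
Cumulative: 3.2, 3.2, 3.2, 5.7, 25.7, 37.9, 43.5, 61.4, 70.2.
The total first reaches 4 DD on day 4.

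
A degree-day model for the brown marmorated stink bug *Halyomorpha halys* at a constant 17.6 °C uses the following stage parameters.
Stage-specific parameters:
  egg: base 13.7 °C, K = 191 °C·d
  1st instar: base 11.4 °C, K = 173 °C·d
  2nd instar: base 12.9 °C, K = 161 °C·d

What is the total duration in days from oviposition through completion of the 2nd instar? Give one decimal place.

egg: 191 / (17.6 − 13.7) = 191 / 3.9 = 48.974 d.
1st instar: 173 / (17.6 − 11.4) = 173 / 6.2 = 27.903 d.
2nd instar: 161 / (17.6 − 12.9) = 161 / 4.7 = 34.255 d.
Sum = 111.133 ≈ 111.1 days.

111.1 days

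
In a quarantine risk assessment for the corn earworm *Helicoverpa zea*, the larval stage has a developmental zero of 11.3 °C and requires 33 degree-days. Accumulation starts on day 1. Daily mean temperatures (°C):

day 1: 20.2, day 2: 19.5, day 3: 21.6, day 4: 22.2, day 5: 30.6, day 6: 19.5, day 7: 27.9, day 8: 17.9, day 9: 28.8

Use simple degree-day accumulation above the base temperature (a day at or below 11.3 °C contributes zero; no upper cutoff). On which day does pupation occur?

day 4

Daily DD above 11.3 °C: 8.9, 8.2, 10.3, 10.9, 19.3, 8.2, 16.6, 6.6, 17.5.
Cumulative: 8.9, 17.1, 27.4, 38.3, 57.6, 65.8, 82.4, 89.0, 106.5.
The total first reaches 33 DD on day 4.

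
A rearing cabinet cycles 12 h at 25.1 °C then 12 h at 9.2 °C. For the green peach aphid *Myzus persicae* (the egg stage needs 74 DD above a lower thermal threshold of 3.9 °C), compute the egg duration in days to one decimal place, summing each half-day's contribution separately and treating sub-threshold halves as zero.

5.6 days

Day half: max(0, 25.1 − 3.9) × 0.5 = 21.2 × 0.5 = 10.60 DD.
Night half: max(0, 9.2 − 3.9) × 0.5 = 5.3 × 0.5 = 2.65 DD.
Per 24 h: 13.25 DD/day.
Duration = 74 / 13.25 = 5.585 ≈ 5.6 days.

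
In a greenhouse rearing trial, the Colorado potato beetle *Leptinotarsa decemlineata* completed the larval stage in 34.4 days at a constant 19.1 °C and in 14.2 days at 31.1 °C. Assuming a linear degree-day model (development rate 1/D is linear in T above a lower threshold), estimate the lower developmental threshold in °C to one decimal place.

10.7 °C

Linear rate model ⇒ the product D·(T − T_b) is constant across temperatures.
34.4·(19.1 − T_b) = 14.2·(31.1 − T_b)
T_b = (34.4·19.1 − 14.2·31.1) / (34.4 − 14.2) = 215.42 / 20.2 = 10.664 °C ≈ 10.7 °C.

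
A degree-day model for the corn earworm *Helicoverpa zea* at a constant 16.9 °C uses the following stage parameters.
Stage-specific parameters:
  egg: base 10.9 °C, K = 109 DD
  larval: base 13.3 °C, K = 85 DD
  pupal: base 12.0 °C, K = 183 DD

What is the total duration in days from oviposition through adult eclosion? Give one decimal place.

79.1 days

egg: 109 / (16.9 − 10.9) = 109 / 6.0 = 18.167 d.
larval: 85 / (16.9 − 13.3) = 85 / 3.6 = 23.611 d.
pupal: 183 / (16.9 − 12.0) = 183 / 4.9 = 37.347 d.
Sum = 79.125 ≈ 79.1 days.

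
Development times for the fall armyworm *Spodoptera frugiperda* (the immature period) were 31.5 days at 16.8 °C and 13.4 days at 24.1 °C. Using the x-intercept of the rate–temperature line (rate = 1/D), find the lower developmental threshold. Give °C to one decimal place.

11.4 °C

Equal thermal constants: D₁(T₁ − T_b) = D₂(T₂ − T_b).
31.5·(16.8 − T_b) = 13.4·(24.1 − T_b)
T_b = (31.5·16.8 − 13.4·24.1) / (31.5 − 13.4) = 206.26 / 18.1 = 11.396 °C ≈ 11.4 °C.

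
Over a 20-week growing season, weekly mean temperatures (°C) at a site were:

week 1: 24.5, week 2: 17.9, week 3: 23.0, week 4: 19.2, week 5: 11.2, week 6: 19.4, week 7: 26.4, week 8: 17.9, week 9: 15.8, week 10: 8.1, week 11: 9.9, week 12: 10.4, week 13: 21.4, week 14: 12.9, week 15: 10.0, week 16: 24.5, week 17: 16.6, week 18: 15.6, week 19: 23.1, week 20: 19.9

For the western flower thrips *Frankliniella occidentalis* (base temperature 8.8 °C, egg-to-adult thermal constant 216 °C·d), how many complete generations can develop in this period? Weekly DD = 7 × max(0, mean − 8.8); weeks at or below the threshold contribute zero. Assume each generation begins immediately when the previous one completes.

5 generations

Weekly DD (7 × max(0, T̄ − 8.8)): 109.9, 63.7, 99.4, 72.8, 16.8, 74.2, 123.2, 63.7, 49.0, 0.0, 7.7, 11.2, 88.2, 28.7, 8.4, 109.9, 54.6, 47.6, 100.1, 77.7.
Season total = 1206.8 DD.
Complete generations = ⌊1206.8 / 216⌋ = 5.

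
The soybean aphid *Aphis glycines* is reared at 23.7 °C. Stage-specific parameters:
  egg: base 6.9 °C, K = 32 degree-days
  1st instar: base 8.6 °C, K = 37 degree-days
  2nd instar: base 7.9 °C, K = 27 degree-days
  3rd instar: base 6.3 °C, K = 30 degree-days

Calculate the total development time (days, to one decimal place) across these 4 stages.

7.8 days

egg: 32 / (23.7 − 6.9) = 32 / 16.8 = 1.905 d.
1st instar: 37 / (23.7 − 8.6) = 37 / 15.1 = 2.450 d.
2nd instar: 27 / (23.7 − 7.9) = 27 / 15.8 = 1.709 d.
3rd instar: 30 / (23.7 − 6.3) = 30 / 17.4 = 1.724 d.
Sum = 7.788 ≈ 7.8 days.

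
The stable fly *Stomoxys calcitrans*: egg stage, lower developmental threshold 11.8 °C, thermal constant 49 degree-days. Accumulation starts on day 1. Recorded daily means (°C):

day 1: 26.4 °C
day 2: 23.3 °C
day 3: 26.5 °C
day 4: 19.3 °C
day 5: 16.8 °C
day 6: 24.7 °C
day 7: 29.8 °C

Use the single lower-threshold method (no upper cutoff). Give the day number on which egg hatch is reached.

day 5

Daily DD above 11.8 °C: 14.6, 11.5, 14.7, 7.5, 5.0, 12.9, 18.0.
Cumulative: 14.6, 26.1, 40.8, 48.3, 53.3, 66.2, 84.2.
The total first reaches 49 DD on day 5.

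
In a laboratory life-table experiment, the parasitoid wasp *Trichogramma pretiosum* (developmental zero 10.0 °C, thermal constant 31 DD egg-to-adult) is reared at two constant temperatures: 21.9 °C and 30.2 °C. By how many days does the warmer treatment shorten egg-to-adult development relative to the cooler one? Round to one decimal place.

At 21.9 °C: 31 / (21.9 − 10.0) = 31 / 11.9 = 2.605 d.
At 30.2 °C: 31 / (30.2 − 10.0) = 31 / 20.2 = 1.535 d.
Difference = |2.605 − 1.535| = 1.070 ≈ 1.1 days.

1.1 days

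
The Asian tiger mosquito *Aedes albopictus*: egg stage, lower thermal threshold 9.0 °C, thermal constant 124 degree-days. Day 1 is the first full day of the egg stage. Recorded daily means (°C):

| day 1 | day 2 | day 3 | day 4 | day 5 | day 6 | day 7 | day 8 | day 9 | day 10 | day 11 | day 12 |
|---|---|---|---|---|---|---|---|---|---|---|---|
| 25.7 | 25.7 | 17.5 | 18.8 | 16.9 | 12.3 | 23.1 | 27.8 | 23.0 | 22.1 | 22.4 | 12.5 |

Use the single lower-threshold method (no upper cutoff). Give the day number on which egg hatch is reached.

day 11

Daily DD above 9.0 °C: 16.7, 16.7, 8.5, 9.8, 7.9, 3.3, 14.1, 18.8, 14.0, 13.1, 13.4, 3.5.
Cumulative: 16.7, 33.4, 41.9, 51.7, 59.6, 62.9, 77.0, 95.8, 109.8, 122.9, 136.3, 139.8.
The total first reaches 124 DD on day 11.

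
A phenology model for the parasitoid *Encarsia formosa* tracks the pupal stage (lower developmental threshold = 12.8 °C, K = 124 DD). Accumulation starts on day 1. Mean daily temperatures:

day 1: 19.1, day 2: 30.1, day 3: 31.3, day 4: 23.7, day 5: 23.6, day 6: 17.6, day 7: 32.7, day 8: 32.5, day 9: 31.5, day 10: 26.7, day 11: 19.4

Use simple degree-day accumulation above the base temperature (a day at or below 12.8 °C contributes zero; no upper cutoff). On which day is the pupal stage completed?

day 9

Daily DD above 12.8 °C: 6.3, 17.3, 18.5, 10.9, 10.8, 4.8, 19.9, 19.7, 18.7, 13.9, 6.6.
Cumulative: 6.3, 23.6, 42.1, 53.0, 63.8, 68.6, 88.5, 108.2, 126.9, 140.8, 147.4.
The total first reaches 124 DD on day 9.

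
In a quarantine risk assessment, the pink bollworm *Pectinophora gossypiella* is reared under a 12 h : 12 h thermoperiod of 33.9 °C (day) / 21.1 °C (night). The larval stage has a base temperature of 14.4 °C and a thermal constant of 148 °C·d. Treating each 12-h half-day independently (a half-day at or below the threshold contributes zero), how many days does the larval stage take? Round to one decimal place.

11.3 days

Day half: max(0, 33.9 − 14.4) × 0.5 = 19.5 × 0.5 = 9.75 DD.
Night half: max(0, 21.1 − 14.4) × 0.5 = 6.7 × 0.5 = 3.35 DD.
Per 24 h: 13.10 DD/day.
Duration = 148 / 13.10 = 11.298 ≈ 11.3 days.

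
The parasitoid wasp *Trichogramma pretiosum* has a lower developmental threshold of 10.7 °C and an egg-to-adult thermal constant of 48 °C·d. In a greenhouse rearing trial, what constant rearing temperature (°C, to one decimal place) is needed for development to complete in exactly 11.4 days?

Required daily accumulation = 48 / 11.4 = 4.211 DD/day.
T = T_base + 4.211 = 10.7 + 4.211 = 14.911 ≈ 14.9 °C.

14.9 °C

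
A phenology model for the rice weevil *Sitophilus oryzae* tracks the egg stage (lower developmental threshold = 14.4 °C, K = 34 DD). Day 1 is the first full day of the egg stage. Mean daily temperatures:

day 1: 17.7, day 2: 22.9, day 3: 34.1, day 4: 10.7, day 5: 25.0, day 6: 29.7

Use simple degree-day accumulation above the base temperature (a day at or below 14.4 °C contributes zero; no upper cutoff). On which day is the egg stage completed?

day 5

Daily DD above 14.4 °C: 3.3, 8.5, 19.7, 0.0, 10.6, 15.3.
Cumulative: 3.3, 11.8, 31.5, 31.5, 42.1, 57.4.
The total first reaches 34 DD on day 5.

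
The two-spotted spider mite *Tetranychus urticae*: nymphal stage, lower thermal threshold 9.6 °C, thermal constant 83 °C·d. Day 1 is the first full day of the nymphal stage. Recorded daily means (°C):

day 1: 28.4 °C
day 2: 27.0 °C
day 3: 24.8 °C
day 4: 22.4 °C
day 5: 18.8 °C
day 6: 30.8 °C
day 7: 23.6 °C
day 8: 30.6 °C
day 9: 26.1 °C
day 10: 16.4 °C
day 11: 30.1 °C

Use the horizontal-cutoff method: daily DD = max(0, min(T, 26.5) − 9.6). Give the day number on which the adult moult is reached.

Daily DD above 9.6 °C (capped at 16.9): 16.9, 16.9, 15.2, 12.8, 9.2, 16.9, 14.0, 16.9, 16.5, 6.8, 16.9.
Cumulative: 16.9, 33.8, 49.0, 61.8, 71.0, 87.9, 101.9, 118.8, 135.3, 142.1, 159.0.
The total first reaches 83 DD on day 6.

day 6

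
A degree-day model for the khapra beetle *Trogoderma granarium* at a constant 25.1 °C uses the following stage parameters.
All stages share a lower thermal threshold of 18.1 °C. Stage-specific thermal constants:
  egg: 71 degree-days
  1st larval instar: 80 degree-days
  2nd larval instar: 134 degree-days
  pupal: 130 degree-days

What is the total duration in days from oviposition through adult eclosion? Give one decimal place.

59.3 days

Daily accumulation at 25.1 °C = 25.1 − 18.1 = 7.0 DD/day.
Total K = 71 + 80 + 134 + 130 = 415 DD.
Total duration = 415 / 7.0 = 59.286 ≈ 59.3 days.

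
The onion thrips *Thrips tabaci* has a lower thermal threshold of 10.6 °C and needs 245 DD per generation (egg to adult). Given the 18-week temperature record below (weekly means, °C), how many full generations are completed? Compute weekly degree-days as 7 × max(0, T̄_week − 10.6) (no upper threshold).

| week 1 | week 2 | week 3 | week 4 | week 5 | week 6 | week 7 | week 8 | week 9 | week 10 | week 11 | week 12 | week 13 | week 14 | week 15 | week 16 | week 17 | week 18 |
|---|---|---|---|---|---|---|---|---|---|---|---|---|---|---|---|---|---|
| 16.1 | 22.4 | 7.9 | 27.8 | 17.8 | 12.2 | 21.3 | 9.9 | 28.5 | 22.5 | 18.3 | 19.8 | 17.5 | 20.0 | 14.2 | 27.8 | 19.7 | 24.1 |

4 generations

Weekly DD (7 × max(0, T̄ − 10.6)): 38.5, 82.6, 0.0, 120.4, 50.4, 11.2, 74.9, 0.0, 125.3, 83.3, 53.9, 64.4, 48.3, 65.8, 25.2, 120.4, 63.7, 94.5.
Season total = 1122.8 DD.
Complete generations = ⌊1122.8 / 245⌋ = 4.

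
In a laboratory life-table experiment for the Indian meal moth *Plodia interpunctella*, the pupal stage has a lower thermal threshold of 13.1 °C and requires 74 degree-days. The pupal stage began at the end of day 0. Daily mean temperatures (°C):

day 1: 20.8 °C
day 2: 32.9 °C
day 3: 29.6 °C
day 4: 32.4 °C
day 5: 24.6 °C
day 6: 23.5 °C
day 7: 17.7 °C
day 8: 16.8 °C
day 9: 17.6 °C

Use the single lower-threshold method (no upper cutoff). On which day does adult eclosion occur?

day 5

Daily DD above 13.1 °C: 7.7, 19.8, 16.5, 19.3, 11.5, 10.4, 4.6, 3.7, 4.5.
Cumulative: 7.7, 27.5, 44.0, 63.3, 74.8, 85.2, 89.8, 93.5, 98.0.
The total first reaches 74 DD on day 5.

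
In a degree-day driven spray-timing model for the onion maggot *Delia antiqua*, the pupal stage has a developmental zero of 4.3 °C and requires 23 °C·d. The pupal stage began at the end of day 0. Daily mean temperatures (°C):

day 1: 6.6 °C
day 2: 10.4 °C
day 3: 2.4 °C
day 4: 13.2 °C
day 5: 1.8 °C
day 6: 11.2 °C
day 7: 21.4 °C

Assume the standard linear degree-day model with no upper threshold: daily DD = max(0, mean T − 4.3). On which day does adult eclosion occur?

Daily DD above 4.3 °C: 2.3, 6.1, 0.0, 8.9, 0.0, 6.9, 17.1.
Cumulative: 2.3, 8.4, 8.4, 17.3, 17.3, 24.2, 41.3.
The total first reaches 23 DD on day 6.

day 6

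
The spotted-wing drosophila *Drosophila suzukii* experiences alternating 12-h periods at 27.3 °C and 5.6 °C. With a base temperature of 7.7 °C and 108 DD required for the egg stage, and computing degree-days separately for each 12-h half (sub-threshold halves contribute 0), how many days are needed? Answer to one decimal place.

11.0 days

Day half: max(0, 27.3 − 7.7) × 0.5 = 19.6 × 0.5 = 9.80 DD.
Night half: max(0, 5.6 − 7.7) × 0.5 = 0.0 × 0.5 = 0.00 DD.
Per 24 h: 9.80 DD/day.
Duration = 108 / 9.80 = 11.020 ≈ 11.0 days.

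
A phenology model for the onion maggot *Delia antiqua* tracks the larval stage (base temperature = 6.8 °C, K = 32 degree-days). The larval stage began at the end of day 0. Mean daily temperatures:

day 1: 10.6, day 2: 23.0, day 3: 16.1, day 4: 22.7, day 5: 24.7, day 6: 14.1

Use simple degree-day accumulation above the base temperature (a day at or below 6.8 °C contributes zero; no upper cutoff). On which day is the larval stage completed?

day 4

Daily DD above 6.8 °C: 3.8, 16.2, 9.3, 15.9, 17.9, 7.3.
Cumulative: 3.8, 20.0, 29.3, 45.2, 63.1, 70.4.
The total first reaches 32 DD on day 4.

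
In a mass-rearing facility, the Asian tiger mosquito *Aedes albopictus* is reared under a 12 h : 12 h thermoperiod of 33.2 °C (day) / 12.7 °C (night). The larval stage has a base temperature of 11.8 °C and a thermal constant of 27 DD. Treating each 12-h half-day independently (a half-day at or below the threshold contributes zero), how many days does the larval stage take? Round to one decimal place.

2.4 days

Day half: max(0, 33.2 − 11.8) × 0.5 = 21.4 × 0.5 = 10.70 DD.
Night half: max(0, 12.7 − 11.8) × 0.5 = 0.9 × 0.5 = 0.45 DD.
Per 24 h: 11.15 DD/day.
Duration = 27 / 11.15 = 2.422 ≈ 2.4 days.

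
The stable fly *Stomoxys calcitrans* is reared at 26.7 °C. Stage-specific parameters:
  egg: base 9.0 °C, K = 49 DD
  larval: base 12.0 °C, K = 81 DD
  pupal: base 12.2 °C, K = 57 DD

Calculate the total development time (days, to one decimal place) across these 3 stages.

egg: 49 / (26.7 − 9.0) = 49 / 17.7 = 2.768 d.
larval: 81 / (26.7 − 12.0) = 81 / 14.7 = 5.510 d.
pupal: 57 / (26.7 − 12.2) = 57 / 14.5 = 3.931 d.
Sum = 12.210 ≈ 12.2 days.

12.2 days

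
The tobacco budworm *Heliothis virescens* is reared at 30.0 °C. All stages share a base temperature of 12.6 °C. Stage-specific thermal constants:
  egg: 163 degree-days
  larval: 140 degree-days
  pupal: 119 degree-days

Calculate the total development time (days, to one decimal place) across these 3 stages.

Daily accumulation at 30.0 °C = 30.0 − 12.6 = 17.4 DD/day.
Total K = 163 + 140 + 119 = 422 DD.
Total duration = 422 / 17.4 = 24.253 ≈ 24.3 days.

24.3 days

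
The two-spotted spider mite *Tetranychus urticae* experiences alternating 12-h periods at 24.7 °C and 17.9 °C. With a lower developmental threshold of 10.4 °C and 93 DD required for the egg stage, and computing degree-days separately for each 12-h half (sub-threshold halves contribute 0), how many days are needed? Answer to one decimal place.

Day half: max(0, 24.7 − 10.4) × 0.5 = 14.3 × 0.5 = 7.15 DD.
Night half: max(0, 17.9 − 10.4) × 0.5 = 7.5 × 0.5 = 3.75 DD.
Per 24 h: 10.90 DD/day.
Duration = 93 / 10.90 = 8.532 ≈ 8.5 days.

8.5 days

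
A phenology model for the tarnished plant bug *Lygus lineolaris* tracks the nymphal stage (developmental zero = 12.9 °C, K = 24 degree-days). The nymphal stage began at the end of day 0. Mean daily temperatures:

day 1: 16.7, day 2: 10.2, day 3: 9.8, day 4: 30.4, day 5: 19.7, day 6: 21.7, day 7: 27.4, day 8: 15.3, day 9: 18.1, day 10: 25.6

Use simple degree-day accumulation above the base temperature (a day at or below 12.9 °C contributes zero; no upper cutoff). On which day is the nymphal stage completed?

day 5

Daily DD above 12.9 °C: 3.8, 0.0, 0.0, 17.5, 6.8, 8.8, 14.5, 2.4, 5.2, 12.7.
Cumulative: 3.8, 3.8, 3.8, 21.3, 28.1, 36.9, 51.4, 53.8, 59.0, 71.7.
The total first reaches 24 DD on day 5.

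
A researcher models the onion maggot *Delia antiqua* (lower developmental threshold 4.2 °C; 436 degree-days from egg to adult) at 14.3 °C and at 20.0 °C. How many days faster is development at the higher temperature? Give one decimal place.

15.6 days

At 14.3 °C: 436 / (14.3 − 4.2) = 436 / 10.1 = 43.168 d.
At 20.0 °C: 436 / (20.0 − 4.2) = 436 / 15.8 = 27.595 d.
Difference = |43.168 − 27.595| = 15.573 ≈ 15.6 days.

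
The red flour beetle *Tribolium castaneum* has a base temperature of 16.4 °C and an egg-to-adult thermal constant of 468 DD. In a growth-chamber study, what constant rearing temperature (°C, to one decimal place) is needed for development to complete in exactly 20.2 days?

39.6 °C

Required daily accumulation = 468 / 20.2 = 23.168 DD/day.
T = T_base + 23.168 = 16.4 + 23.168 = 39.568 ≈ 39.6 °C.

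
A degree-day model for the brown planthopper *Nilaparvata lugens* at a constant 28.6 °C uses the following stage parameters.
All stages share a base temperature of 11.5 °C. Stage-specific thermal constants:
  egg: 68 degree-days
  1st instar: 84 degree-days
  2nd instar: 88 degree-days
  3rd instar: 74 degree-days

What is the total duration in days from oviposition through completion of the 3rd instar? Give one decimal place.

Daily accumulation at 28.6 °C = 28.6 − 11.5 = 17.1 DD/day.
Total K = 68 + 84 + 88 + 74 = 314 DD.
Total duration = 314 / 17.1 = 18.363 ≈ 18.4 days.

18.4 days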